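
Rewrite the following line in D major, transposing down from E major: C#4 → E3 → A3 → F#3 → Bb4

B3 D3 G3 E3 Ab4

From E down to D is a major second; apply that to each pitch.
C#4 gives B3
E3 gives D3
A3 gives G3
F#3 gives E3
Bb4 gives Ab4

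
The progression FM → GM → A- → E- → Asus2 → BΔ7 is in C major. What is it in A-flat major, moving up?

DbM EbM F- C- Fsus2 GΔ7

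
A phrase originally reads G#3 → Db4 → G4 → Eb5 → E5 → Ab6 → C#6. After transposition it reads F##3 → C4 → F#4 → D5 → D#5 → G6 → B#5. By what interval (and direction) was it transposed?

down a minor second

Take the first pair: G#3 → F##3. G to F spans 2 letter names, so the interval is some kind of second.
F##3 to G#3 is 1 semitone, which makes it a minor second; the second version is lower, so the direction is down.
Checking another pair — C#6 → B#5 — gives the same interval.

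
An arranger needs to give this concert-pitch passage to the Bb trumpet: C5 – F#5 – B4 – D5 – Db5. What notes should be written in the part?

D5 G#5 C#5 E5 Eb5

The Bb trumpet sounds a major second below written, so the written part must be a major second above concert — transpose each note up.
C5 gives D5
F#5 gives G#5
B4 gives C#5
D5 gives E5
Db5 gives Eb5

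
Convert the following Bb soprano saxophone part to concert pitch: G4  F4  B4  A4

Written C4 on the Bb soprano saxophone sounds as Bb3, a major second lower; apply that shift to every note.
G4 becomes F4
F4 becomes Eb4
B4 becomes A4
A4 becomes G4

F4 Eb4 A4 G4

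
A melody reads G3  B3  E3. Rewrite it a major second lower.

F3 A3 D3

G3 -> F3
B3 -> A3
E3 -> D3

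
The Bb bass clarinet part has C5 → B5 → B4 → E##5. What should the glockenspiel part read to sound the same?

First find concert pitch: the Bb bass clarinet sounds a major ninth below written, so C5 B5 B4 E##5 sounds Bb3 A4 A3 D##4.
Then write for glockenspiel: it sounds a perfect fifteenth above written, so the part must be a perfect fifteenth below concert.
Bb3 → Bb1
A4 → A2
A3 → A1
D##4 → D##2

Bb1 A2 A1 D##2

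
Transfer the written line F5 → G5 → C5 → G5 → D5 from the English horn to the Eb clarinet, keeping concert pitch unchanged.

G4 A4 D4 A4 E4

First find concert pitch: the English horn sounds a perfect fifth below written, so F5 G5 C5 G5 D5 sounds Bb4 C5 F4 C5 G4.
Then write for Eb clarinet: it sounds a minor third above written, so the part must be a minor third below concert.
Bb4 → G4
C5 → A4
F4 → D4
C5 → A4
G4 → E4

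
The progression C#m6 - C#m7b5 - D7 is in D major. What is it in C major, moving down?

Bm6 Bm7b5 C7

D major down to C major is a major second; each chord root moves by that interval while the quality stays the same.
C#m6: root C# down a major second → B, giving Bm6.
C#m7b5: root C# down a major second → B, giving Bm7b5.
D7: root D down a major second → C, giving C7.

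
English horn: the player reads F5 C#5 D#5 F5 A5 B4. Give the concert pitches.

Bb4 F#4 G#4 Bb4 D5 E4

The English horn sounds a perfect fifth below written, so transpose each written note down a perfect fifth.
F5 -> Bb4
C#5 -> F#4
D#5 -> G#4
F5 -> Bb4
A5 -> D5
B4 -> E4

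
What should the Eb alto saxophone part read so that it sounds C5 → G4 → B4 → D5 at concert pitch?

A5 E5 G#5 B5

The Eb alto saxophone sounds a major sixth below written, so the written part must be a major sixth above concert — transpose each note up.
C5 gives A5
G4 gives E5
B4 gives G#5
D5 gives B5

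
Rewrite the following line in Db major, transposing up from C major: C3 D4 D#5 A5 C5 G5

C major to Db major up is a minor second, so every note moves up by that interval.
C3 to Db3
D4 to Eb4
D#5 to E5
A5 to Bb5
C5 to Db5
G5 to Ab5

Db3 Eb4 E5 Bb5 Db5 Ab5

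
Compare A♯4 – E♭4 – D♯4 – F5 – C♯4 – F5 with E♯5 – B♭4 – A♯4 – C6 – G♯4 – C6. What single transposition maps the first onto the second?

up a perfect fifth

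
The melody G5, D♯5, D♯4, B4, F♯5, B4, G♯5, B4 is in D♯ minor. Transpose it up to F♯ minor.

Bb5 F#5 F#4 D5 A5 D5 B5 D5

From D♯ up to F♯ is a minor third; apply that to each pitch.
G5 -> Bb5
D#5 -> F#5
D#4 -> F#4
B4 -> D5
F#5 -> A5
B4 -> D5
G#5 -> B5
B4 -> D5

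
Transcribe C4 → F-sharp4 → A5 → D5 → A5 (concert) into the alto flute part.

F4 B4 D6 G5 D6

Written C4 sounds as G3 on the alto flute, so concert pitches are written a perfect fourth up.
C4 to F4
F#4 to B4
A5 to D6
D5 to G5
A5 to D6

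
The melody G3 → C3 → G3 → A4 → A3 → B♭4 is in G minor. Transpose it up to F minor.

F4 Bb3 F4 G5 G4 Ab5

G minor to F minor up is a minor seventh, so every note moves up by that interval.
G3 to F4
C3 to Bb3
G3 to F4
A4 to G5
A3 to G4
Bb4 to Ab5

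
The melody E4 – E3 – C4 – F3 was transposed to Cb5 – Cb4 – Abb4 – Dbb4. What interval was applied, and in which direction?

up a diminished sixth

From E4 to Cb5 is 6 letter names — a sixth of some quality.
E4 to Cb5 is 7 semitones, which makes it a diminished sixth; the second version is higher, so the direction is up.
Checking another pair — F3 → Dbb4 — gives the same interval.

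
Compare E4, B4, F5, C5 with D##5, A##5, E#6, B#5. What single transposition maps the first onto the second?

From E4 to D##5 is 7 letter names — a seventh of some quality.
E4 to D##5 is 12 semitones, which makes it an augmented seventh; the second version is higher, so the direction is up.
Checking another pair — C5 → B#5 — gives the same interval.

up an augmented seventh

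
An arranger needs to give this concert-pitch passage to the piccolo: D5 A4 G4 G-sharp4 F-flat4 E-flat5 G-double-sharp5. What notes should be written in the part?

D4 A3 G3 G#3 Fb3 Eb4 G##4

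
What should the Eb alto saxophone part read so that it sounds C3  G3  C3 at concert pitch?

Written C4 sounds as Eb3 on the Eb alto saxophone, so concert pitches are written a major sixth up.
C3 gives A3
G3 gives E4
C3 gives A3

A3 E4 A3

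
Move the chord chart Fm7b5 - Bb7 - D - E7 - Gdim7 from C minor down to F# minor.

C minor down to F# minor is a diminished fifth; each chord root moves by that interval while the quality stays the same.
Fm7b5: root F down a diminished fifth → B, giving Bm7b5.
Bb7: root Bb down a diminished fifth → E, giving E7.
D: root D down a diminished fifth → G#, giving G#.
E7: root E down a diminished fifth → A#, giving A#7.
Gdim7: root G down a diminished fifth → C#, giving C#dim7.

Bm7b5 E7 G# A#7 C#dim7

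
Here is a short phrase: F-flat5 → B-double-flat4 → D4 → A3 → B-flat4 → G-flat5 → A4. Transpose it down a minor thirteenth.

Ab3 Db3 F#2 C#2 D3 Bb3 C#3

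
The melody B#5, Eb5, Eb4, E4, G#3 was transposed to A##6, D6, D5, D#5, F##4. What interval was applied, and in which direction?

From B#5 to A##6 is 7 letter names — a seventh of some quality.
B#5 to A##6 is 11 semitones, which makes it a major seventh; the second version is higher, so the direction is up.
Checking another pair — G#3 → F##4 — gives the same interval.

up a major seventh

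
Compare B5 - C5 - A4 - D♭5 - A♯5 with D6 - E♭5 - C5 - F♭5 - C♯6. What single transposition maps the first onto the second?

up a minor third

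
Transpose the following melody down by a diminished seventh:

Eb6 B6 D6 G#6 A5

Eb6 -> F#5
B6 -> C##6
D6 -> E#5
G#6 -> A##5
A5 -> B#4

F#5 C##6 E#5 A##5 B#4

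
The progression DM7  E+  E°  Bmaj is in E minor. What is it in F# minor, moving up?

E minor up to F# minor is a major second; each chord root moves by that interval while the quality stays the same.
DM7: root D up a major second → E, giving EM7.
E+: root E up a major second → F#, giving F#+.
E°: root E up a major second → F#, giving F#°.
Bmaj: root B up a major second → C#, giving C#maj.

EM7 F#+ F#° C#maj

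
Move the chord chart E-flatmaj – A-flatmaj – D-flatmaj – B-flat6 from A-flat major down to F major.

Cmaj Fmaj Bbmaj G6

A-flat major down to F major is a minor third; each chord root moves by that interval while the quality stays the same.
E-flatmaj: root E-flat down a minor third → C, giving Cmaj.
A-flatmaj: root A-flat down a minor third → F, giving Fmaj.
D-flatmaj: root D-flat down a minor third → Bb, giving Bbmaj.
B-flat6: root B-flat down a minor third → G, giving G6.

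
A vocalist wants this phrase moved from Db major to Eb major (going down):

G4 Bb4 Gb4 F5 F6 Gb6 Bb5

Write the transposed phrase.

From Db down to Eb is a minor seventh; apply that to each pitch.
G4 gives A3
Bb4 gives C4
Gb4 gives Ab3
F5 gives G4
F6 gives G5
Gb6 gives Ab5
Bb5 gives C5

A3 C4 Ab3 G4 G5 Ab5 C5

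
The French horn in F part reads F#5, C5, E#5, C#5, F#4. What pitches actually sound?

B4 F4 A#4 F#4 B3

The French horn in F sounds a perfect fifth below written, so transpose each written note down a perfect fifth.
F#5 gives B4
C5 gives F4
E#5 gives A#4
C#5 gives F#4
F#4 gives B3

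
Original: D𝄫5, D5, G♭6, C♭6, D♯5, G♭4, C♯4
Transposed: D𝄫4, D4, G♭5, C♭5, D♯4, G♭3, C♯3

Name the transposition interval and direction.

down a perfect octave

Take the first pair: Dbb5 → Dbb4. D to D spans 8 letter names, so the interval is some kind of octave.
Dbb4 to Dbb5 is 12 semitones, which makes it a perfect octave; the second version is lower, so the direction is down.
Checking another pair — C#4 → C#3 — gives the same interval.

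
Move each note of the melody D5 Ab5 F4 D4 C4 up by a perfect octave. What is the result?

D5 becomes D6
Ab5 becomes Ab6
F4 becomes F5
D4 becomes D5
C4 becomes C5

D6 Ab6 F5 D5 C5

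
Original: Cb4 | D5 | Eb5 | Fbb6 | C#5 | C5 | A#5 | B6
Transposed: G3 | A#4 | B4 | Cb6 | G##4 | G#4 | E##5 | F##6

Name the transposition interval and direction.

down a diminished fourth

From Cb4 to G3 is 4 letter names — a fourth of some quality.
G3 to Cb4 is 4 semitones, which makes it a diminished fourth; the second version is lower, so the direction is down.
Checking another pair — B6 → F##6 — gives the same interval.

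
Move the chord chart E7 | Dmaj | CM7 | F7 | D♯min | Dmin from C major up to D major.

C major up to D major is a major second; each chord root moves by that interval while the quality stays the same.
E7: root E up a major second → F#, giving F#7.
Dmaj: root D up a major second → E, giving Emaj.
CM7: root C up a major second → D, giving DM7.
F7: root F up a major second → G, giving G7.
D♯min: root D♯ up a major second → E#, giving E#min.
Dmin: root D up a major second → E, giving Emin.

F#7 Emaj DM7 G7 E#min Emin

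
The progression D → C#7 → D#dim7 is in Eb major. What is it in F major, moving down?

E D#7 E#dim7

Eb major down to F major is a minor seventh; each chord root moves by that interval while the quality stays the same.
D: root D down a minor seventh → E, giving E.
C#7: root C# down a minor seventh → D#, giving D#7.
D#dim7: root D# down a minor seventh → E#, giving E#dim7.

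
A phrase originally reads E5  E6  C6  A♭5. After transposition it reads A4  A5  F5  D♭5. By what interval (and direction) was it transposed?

down a perfect fifth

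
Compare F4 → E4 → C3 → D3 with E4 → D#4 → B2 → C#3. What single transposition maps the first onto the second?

down a minor second

Take the first pair: F4 → E4. F to E spans 2 letter names, so the interval is some kind of second.
E4 to F4 is 1 semitone, which makes it a minor second; the second version is lower, so the direction is down.
Checking another pair — D3 → C#3 — gives the same interval.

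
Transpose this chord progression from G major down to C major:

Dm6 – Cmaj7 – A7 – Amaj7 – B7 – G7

Gm6 Fmaj7 D7 Dmaj7 E7 C7

G major down to C major is a perfect fifth; each chord root moves by that interval while the quality stays the same.
Dm6: root D down a perfect fifth → G, giving Gm6.
Cmaj7: root C down a perfect fifth → F, giving Fmaj7.
A7: root A down a perfect fifth → D, giving D7.
Amaj7: root A down a perfect fifth → D, giving Dmaj7.
B7: root B down a perfect fifth → E, giving E7.
G7: root G down a perfect fifth → C, giving C7.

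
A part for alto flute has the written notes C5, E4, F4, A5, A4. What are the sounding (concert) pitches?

G4 B3 C4 E5 E4

Written C4 on the alto flute sounds as G3, a perfect fourth lower; apply that shift to every note.
C5 to G4
E4 to B3
F4 to C4
A5 to E5
A4 to E4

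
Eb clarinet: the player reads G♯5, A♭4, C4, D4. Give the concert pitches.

Written C4 on the Eb clarinet sounds as Eb4, a minor third higher; apply that shift to every note.
G#5 -> B5
Ab4 -> Cb5
C4 -> Eb4
D4 -> F4

B5 Cb5 Eb4 F4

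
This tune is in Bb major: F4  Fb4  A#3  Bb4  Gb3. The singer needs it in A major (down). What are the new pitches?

Bb major to A major down is a minor second, so every note moves down by that interval.
F4 to E4
Fb4 to Eb4
A#3 to G##3
Bb4 to A4
Gb3 to F3

E4 Eb4 G##3 A4 F3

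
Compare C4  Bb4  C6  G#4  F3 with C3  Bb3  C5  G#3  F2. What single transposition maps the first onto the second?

down a perfect octave

From C4 to C3 is 8 letter names — an octave of some quality.
C3 to C4 is 12 semitones, which makes it a perfect octave; the second version is lower, so the direction is down.
Checking another pair — F3 → F2 — gives the same interval.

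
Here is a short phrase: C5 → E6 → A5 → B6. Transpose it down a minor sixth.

C5 becomes E4
E6 becomes G#5
A5 becomes C#5
B6 becomes D#6

E4 G#5 C#5 D#6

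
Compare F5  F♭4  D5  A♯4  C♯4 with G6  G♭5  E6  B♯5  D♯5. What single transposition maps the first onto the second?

up a major ninth

From F5 to G6 is 9 letter names — a ninth of some quality.
F5 to G6 is 14 semitones, which makes it a major ninth; the second version is higher, so the direction is up.
Checking another pair — C#4 → D#5 — gives the same interval.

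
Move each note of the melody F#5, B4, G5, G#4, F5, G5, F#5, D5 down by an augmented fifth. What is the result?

Bb4 Eb4 Cb5 C4 Bbb4 Cb5 Bb4 Gb4

F#5 → Bb4
B4 → Eb4
G5 → Cb5
G#4 → C4
F5 → Bbb4
G5 → Cb5
F#5 → Bb4
D5 → Gb4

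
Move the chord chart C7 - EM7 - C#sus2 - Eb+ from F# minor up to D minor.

F# minor up to D minor is a minor sixth; each chord root moves by that interval while the quality stays the same.
C7: root C up a minor sixth → Ab, giving Ab7.
EM7: root E up a minor sixth → C, giving CM7.
C#sus2: root C# up a minor sixth → A, giving Asus2.
Eb+: root Eb up a minor sixth → Cb, giving Cb+.

Ab7 CM7 Asus2 Cb+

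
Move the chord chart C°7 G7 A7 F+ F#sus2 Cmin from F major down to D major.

A°7 E7 F#7 D+ D#sus2 Amin

F major down to D major is a minor third; each chord root moves by that interval while the quality stays the same.
C°7: root C down a minor third → A, giving A°7.
G7: root G down a minor third → E, giving E7.
A7: root A down a minor third → F#, giving F#7.
F+: root F down a minor third → D, giving D+.
F#sus2: root F# down a minor third → D#, giving D#sus2.
Cmin: root C down a minor third → A, giving Amin.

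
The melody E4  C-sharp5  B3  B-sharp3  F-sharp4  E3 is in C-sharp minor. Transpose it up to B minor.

D5 B5 A4 A#4 E5 D4

C-sharp minor to B minor up is a minor seventh, so every note moves up by that interval.
E4 gives D5
C#5 gives B5
B3 gives A4
B#3 gives A#4
F#4 gives E5
E3 gives D4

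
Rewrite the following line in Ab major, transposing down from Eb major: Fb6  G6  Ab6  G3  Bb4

From Eb down to Ab is a perfect fifth; apply that to each pitch.
Fb6 -> Bbb5
G6 -> C6
Ab6 -> Db6
G3 -> C3
Bb4 -> Eb4

Bbb5 C6 Db6 C3 Eb4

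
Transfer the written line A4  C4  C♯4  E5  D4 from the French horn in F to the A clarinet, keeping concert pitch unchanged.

F4 Ab3 A3 C5 Bb3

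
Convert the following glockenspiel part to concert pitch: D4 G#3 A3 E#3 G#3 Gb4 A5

The glockenspiel sounds a perfect fifteenth above written, so transpose each written note up a perfect fifteenth.
D4 becomes D6
G#3 becomes G#5
A3 becomes A5
E#3 becomes E#5
G#3 becomes G#5
Gb4 becomes Gb6
A5 becomes A7

D6 G#5 A5 E#5 G#5 Gb6 A7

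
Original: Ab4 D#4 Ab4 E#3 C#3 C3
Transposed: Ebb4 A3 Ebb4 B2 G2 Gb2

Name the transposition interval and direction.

From Ab4 to Ebb4 is 4 letter names — a fourth of some quality.
Ebb4 to Ab4 is 6 semitones, which makes it an augmented fourth; the second version is lower, so the direction is down.
Checking another pair — C3 → Gb2 — gives the same interval.

down an augmented fourth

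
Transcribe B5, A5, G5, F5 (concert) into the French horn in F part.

Written C4 sounds as F3 on the French horn in F, so concert pitches are written a perfect fifth up.
B5 to F#6
A5 to E6
G5 to D6
F5 to C6

F#6 E6 D6 C6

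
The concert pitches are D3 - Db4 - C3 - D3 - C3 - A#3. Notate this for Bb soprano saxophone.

Written C4 sounds as Bb3 on the Bb soprano saxophone, so concert pitches are written a major second up.
D3 gives E3
Db4 gives Eb4
C3 gives D3
D3 gives E3
C3 gives D3
A#3 gives B#3

E3 Eb4 D3 E3 D3 B#3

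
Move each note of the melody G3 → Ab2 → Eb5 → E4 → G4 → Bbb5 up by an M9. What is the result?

A4 Bb3 F6 F#5 A5 Cb7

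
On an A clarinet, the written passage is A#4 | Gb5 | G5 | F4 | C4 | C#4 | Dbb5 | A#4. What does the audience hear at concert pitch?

The A clarinet sounds a minor third below written, so transpose each written note down a minor third.
A#4 -> F##4
Gb5 -> Eb5
G5 -> E5
F4 -> D4
C4 -> A3
C#4 -> A#3
Dbb5 -> Bbb4
A#4 -> F##4

F##4 Eb5 E5 D4 A3 A#3 Bbb4 F##4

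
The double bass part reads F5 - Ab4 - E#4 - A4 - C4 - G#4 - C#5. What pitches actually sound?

F4 Ab3 E#3 A3 C3 G#3 C#4

Written C4 on the double bass sounds as C3, a perfect octave lower; apply that shift to every note.
F5 → F4
Ab4 → Ab3
E#4 → E#3
A4 → A3
C4 → C3
G#4 → G#3
C#5 → C#4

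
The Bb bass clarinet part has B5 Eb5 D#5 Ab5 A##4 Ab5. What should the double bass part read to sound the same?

First find concert pitch: the Bb bass clarinet sounds a major ninth below written, so B5 Eb5 D#5 Ab5 A##4 Ab5 sounds A4 Db4 C#4 Gb4 G##3 Gb4.
Then write for double bass: it sounds a perfect octave below written, so the part must be a perfect octave above concert.
A4 → A5
Db4 → Db5
C#4 → C#5
Gb4 → Gb5
G##3 → G##4
Gb4 → Gb5

A5 Db5 C#5 Gb5 G##4 Gb5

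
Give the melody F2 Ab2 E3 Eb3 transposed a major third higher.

F2 gives A2
Ab2 gives C3
E3 gives G#3
Eb3 gives G3

A2 C3 G#3 G3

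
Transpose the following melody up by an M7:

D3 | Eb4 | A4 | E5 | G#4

C#4 D5 G#5 D#6 F##5

D3 up a major seventh is C#4.
A major seventh up from Eb4 gives D5.
A major seventh up from A4 gives G#5.
A major seventh up from E5 gives D#6.
G#4: a seventh up reaches F, and 11 semitones makes it F##5.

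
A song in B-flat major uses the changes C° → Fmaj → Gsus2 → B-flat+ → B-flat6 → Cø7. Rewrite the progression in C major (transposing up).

B-flat major up to C major is a major second; each chord root moves by that interval while the quality stays the same.
C°: root C up a major second → D, giving D°.
Fmaj: root F up a major second → G, giving Gmaj.
Gsus2: root G up a major second → A, giving Asus2.
B-flat+: root B-flat up a major second → C, giving C+.
B-flat6: root B-flat up a major second → C, giving C6.
Cø7: root C up a major second → D, giving Dø7.

D° Gmaj Asus2 C+ C6 Dø7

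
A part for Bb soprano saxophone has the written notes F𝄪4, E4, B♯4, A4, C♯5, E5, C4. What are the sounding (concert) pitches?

Written C4 on the Bb soprano saxophone sounds as Bb3, a major second lower; apply that shift to every note.
F##4 becomes E#4
E4 becomes D4
B#4 becomes A#4
A4 becomes G4
C#5 becomes B4
E5 becomes D5
C4 becomes Bb3

E#4 D4 A#4 G4 B4 D5 Bb3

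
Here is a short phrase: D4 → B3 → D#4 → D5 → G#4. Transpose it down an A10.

Bbb2 Gb2 Bb2 Bbb3 Eb3

D4 down an augmented tenth is Bbb2.
B3: a tenth down reaches G, and 17 semitones makes it Gb2.
D#4 down an augmented tenth is Bb2.
D5 down an augmented tenth is Bbb3.
An augmented tenth down from G#4 gives Eb3.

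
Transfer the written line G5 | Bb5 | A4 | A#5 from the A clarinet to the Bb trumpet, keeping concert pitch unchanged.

F#5 A5 G#4 G##5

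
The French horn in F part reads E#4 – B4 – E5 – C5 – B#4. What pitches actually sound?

A#3 E4 A4 F4 E#4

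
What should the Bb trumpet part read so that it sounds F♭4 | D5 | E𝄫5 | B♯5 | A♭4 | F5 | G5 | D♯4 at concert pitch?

Gb4 E5 Fb5 C##6 Bb4 G5 A5 E#4

The Bb trumpet sounds a major second below written, so the written part must be a major second above concert — transpose each note up.
Fb4 gives Gb4
D5 gives E5
Ebb5 gives Fb5
B#5 gives C##6
Ab4 gives Bb4
F5 gives G5
G5 gives A5
D#4 gives E#4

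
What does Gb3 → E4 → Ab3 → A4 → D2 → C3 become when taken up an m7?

Gb3 up a minor seventh is Fb4.
A minor seventh up from E4 gives D5.
A minor seventh up from Ab3 gives Gb4.
A4 up a minor seventh is G5.
D2: a seventh up reaches C, and 10 semitones makes it C3.
C3 up a minor seventh is Bb3.

Fb4 D5 Gb4 G5 C3 Bb3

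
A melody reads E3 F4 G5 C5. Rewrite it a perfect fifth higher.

E3 up a perfect fifth is B3.
F4: a fifth up reaches C, and 7 semitones makes it C5.
G5: a fifth up reaches D, and 7 semitones makes it D6.
C5: a fifth up reaches G, and 7 semitones makes it G5.

B3 C5 D6 G5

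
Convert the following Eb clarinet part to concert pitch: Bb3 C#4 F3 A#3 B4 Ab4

Written C4 on the Eb clarinet sounds as Eb4, a minor third higher; apply that shift to every note.
Bb3 gives Db4
C#4 gives E4
F3 gives Ab3
A#3 gives C#4
B4 gives D5
Ab4 gives Cb5

Db4 E4 Ab3 C#4 D5 Cb5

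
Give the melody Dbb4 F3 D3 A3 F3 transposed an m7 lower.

A minor seventh down from Dbb4 gives Ebb3.
F3 down a minor seventh is G2.
A minor seventh down from D3 gives E2.
A3: a seventh down reaches B, and 10 semitones makes it B2.
F3: a seventh down reaches G, and 10 semitones makes it G2.

Ebb3 G2 E2 B2 G2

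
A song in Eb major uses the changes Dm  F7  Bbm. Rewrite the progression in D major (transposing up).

C#m E7 Am

Eb major up to D major is a major seventh; each chord root moves by that interval while the quality stays the same.
Dm: root D up a major seventh → C#, giving C#m.
F7: root F up a major seventh → E, giving E7.
Bbm: root Bb up a major seventh → A, giving Am.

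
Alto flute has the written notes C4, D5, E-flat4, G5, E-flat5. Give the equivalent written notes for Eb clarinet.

First find concert pitch: the alto flute sounds a perfect fourth below written, so C4 D5 E-flat4 G5 E-flat5 sounds G3 A4 Bb3 D5 Bb4.
Then write for Eb clarinet: it sounds a minor third above written, so the part must be a minor third below concert.
G3 → E3
A4 → F#4
Bb3 → G3
D5 → B4
Bb4 → G4

E3 F#4 G3 B4 G4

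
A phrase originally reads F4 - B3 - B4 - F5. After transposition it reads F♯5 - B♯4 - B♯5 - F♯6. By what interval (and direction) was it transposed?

up an augmented octave

From F4 to F#5 is 8 letter names — an octave of some quality.
F4 to F#5 is 13 semitones, which makes it an augmented octave; the second version is higher, so the direction is up.
Checking another pair — F5 → F#6 — gives the same interval.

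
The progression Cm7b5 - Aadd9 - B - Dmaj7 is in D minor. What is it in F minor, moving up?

D minor up to F minor is a minor third; each chord root moves by that interval while the quality stays the same.
Cm7b5: root C up a minor third → Eb, giving Ebm7b5.
Aadd9: root A up a minor third → C, giving Cadd9.
B: root B up a minor third → D, giving D.
Dmaj7: root D up a minor third → F, giving Fmaj7.

Ebm7b5 Cadd9 D Fmaj7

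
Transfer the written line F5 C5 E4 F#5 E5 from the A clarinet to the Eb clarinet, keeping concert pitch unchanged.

B4 F#4 A#3 B#4 A#4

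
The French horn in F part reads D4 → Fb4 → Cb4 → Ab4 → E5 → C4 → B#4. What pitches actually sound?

G3 Bbb3 Fb3 Db4 A4 F3 E#4

Written C4 on the French horn in F sounds as F3, a perfect fifth lower; apply that shift to every note.
D4 -> G3
Fb4 -> Bbb3
Cb4 -> Fb3
Ab4 -> Db4
E5 -> A4
C4 -> F3
B#4 -> E#4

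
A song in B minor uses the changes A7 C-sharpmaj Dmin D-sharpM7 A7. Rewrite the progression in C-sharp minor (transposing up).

B minor up to C-sharp minor is a major second; each chord root moves by that interval while the quality stays the same.
A7: root A up a major second → B, giving B7.
C-sharpmaj: root C-sharp up a major second → D#, giving D#maj.
Dmin: root D up a major second → E, giving Emin.
D-sharpM7: root D-sharp up a major second → E#, giving E#M7.
A7: root A up a major second → B, giving B7.

B7 D#maj Emin E#M7 B7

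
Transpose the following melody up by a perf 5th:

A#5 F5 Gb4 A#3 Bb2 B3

E#6 C6 Db5 E#4 F3 F#4

A#5 to E#6
F5 to C6
Gb4 to Db5
A#3 to E#4
Bb2 to F3
B3 to F#4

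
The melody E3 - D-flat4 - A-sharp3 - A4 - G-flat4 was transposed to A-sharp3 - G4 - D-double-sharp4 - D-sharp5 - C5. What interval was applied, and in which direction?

From E3 to A#3 is 4 letter names — a fourth of some quality.
E3 to A#3 is 6 semitones, which makes it an augmented fourth; the second version is higher, so the direction is up.
Checking another pair — Gb4 → C5 — gives the same interval.

up an augmented fourth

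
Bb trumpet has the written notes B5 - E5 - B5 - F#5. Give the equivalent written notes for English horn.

First find concert pitch: the Bb trumpet sounds a major second below written, so B5 E5 B5 F#5 sounds A5 D5 A5 E5.
Then write for English horn: it sounds a perfect fifth below written, so the part must be a perfect fifth above concert.
A5 → E6
D5 → A5
A5 → E6
E5 → B5

E6 A5 E6 B5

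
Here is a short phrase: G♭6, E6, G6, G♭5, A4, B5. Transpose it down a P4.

Db6 B5 D6 Db5 E4 F#5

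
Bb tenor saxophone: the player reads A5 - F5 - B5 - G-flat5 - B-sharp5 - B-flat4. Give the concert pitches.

Written C4 on the Bb tenor saxophone sounds as Bb2, a major ninth lower; apply that shift to every note.
A5 to G4
F5 to Eb4
B5 to A4
Gb5 to Fb4
B#5 to A#4
Bb4 to Ab3

G4 Eb4 A4 Fb4 A#4 Ab3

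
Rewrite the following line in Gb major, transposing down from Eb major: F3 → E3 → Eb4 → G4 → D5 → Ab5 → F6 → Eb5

From Eb down to Gb is a major sixth; apply that to each pitch.
F3 becomes Ab2
E3 becomes G2
Eb4 becomes Gb3
G4 becomes Bb3
D5 becomes F4
Ab5 becomes Cb5
F6 becomes Ab5
Eb5 becomes Gb4

Ab2 G2 Gb3 Bb3 F4 Cb5 Ab5 Gb4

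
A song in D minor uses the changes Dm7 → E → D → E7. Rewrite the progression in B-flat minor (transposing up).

D minor up to B-flat minor is a minor sixth; each chord root moves by that interval while the quality stays the same.
Dm7: root D up a minor sixth → Bb, giving Bbm7.
E: root E up a minor sixth → C, giving C.
D: root D up a minor sixth → Bb, giving Bb.
E7: root E up a minor sixth → C, giving C7.

Bbm7 C Bb C7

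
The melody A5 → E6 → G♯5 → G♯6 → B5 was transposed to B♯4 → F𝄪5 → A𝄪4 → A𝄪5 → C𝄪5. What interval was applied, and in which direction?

down a diminished seventh

Take the first pair: A5 → B#4. A to B spans 7 letter names, so the interval is some kind of seventh.
B#4 to A5 is 9 semitones, which makes it a diminished seventh; the second version is lower, so the direction is down.
Checking another pair — B5 → C##5 — gives the same interval.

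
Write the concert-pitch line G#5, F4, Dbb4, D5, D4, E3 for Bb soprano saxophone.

A#5 G4 Ebb4 E5 E4 F#3

The Bb soprano saxophone sounds a major second below written, so the written part must be a major second above concert — transpose each note up.
G#5 becomes A#5
F4 becomes G4
Dbb4 becomes Ebb4
D5 becomes E5
D4 becomes E4
E3 becomes F#3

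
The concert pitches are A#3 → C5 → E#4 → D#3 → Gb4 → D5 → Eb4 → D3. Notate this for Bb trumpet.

The Bb trumpet sounds a major second below written, so the written part must be a major second above concert — transpose each note up.
A#3 becomes B#3
C5 becomes D5
E#4 becomes F##4
D#3 becomes E#3
Gb4 becomes Ab4
D5 becomes E5
Eb4 becomes F4
D3 becomes E3

B#3 D5 F##4 E#3 Ab4 E5 F4 E3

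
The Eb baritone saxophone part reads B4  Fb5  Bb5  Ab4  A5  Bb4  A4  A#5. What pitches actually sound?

D3 Abb3 Db4 Cb3 C4 Db3 C3 C#4

The Eb baritone saxophone sounds a major thirteenth below written, so transpose each written note down a major thirteenth.
B4 → D3
Fb5 → Abb3
Bb5 → Db4
Ab4 → Cb3
A5 → C4
Bb4 → Db3
A4 → C3
A#5 → C#4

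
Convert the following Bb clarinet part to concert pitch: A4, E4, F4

G4 D4 Eb4

Written C4 on the Bb clarinet sounds as Bb3, a major second lower; apply that shift to every note.
A4 -> G4
E4 -> D4
F4 -> Eb4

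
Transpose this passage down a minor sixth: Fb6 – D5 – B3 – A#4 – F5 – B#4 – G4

Ab5 F#4 D#3 C##4 A4 D##4 B3

Fb6 down a minor sixth is Ab5.
D5: a sixth down reaches F, and 8 semitones makes it F#4.
A minor sixth down from B3 gives D#3.
A#4 down a minor sixth is C##4.
F5 down a minor sixth is A4.
B#4 down a minor sixth is D##4.
A minor sixth down from G4 gives B3.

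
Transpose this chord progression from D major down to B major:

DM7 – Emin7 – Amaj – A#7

BM7 C#min7 F#maj F##7

D major down to B major is a minor third; each chord root moves by that interval while the quality stays the same.
DM7: root D down a minor third → B, giving BM7.
Emin7: root E down a minor third → C#, giving C#min7.
Amaj: root A down a minor third → F#, giving F#maj.
A#7: root A# down a minor third → F##, giving F##7.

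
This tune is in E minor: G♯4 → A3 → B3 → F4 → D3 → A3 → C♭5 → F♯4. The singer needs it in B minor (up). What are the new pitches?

D#5 E4 F#4 C5 A3 E4 Gb5 C#5

E minor to B minor up is a perfect fifth, so every note moves up by that interval.
G#4 gives D#5
A3 gives E4
B3 gives F#4
F4 gives C5
D3 gives A3
A3 gives E4
Cb5 gives Gb5
F#4 gives C#5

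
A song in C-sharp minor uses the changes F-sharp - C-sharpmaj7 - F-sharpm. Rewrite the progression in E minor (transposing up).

A Emaj7 Am

C-sharp minor up to E minor is a minor third; each chord root moves by that interval while the quality stays the same.
F-sharp: root F-sharp up a minor third → A, giving A.
C-sharpmaj7: root C-sharp up a minor third → E, giving Emaj7.
F-sharpm: root F-sharp up a minor third → A, giving Am.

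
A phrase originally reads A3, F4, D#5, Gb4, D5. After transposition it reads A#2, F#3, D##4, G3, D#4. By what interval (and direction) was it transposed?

From A3 to A#2 is 8 letter names — an octave of some quality.
A#2 to A3 is 11 semitones, which makes it a diminished octave; the second version is lower, so the direction is down.
Checking another pair — D5 → D#4 — gives the same interval.

down a diminished octave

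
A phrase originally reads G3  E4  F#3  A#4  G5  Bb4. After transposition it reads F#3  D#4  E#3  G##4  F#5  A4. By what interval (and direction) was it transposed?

Take the first pair: G3 → F#3. G to F spans 2 letter names, so the interval is some kind of second.
F#3 to G3 is 1 semitone, which makes it a minor second; the second version is lower, so the direction is down.
Checking another pair — Bb4 → A4 — gives the same interval.

down a minor second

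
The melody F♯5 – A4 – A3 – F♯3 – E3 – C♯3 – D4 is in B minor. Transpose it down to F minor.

From B down to F is an augmented fourth; apply that to each pitch.
F#5 -> C5
A4 -> Eb4
A3 -> Eb3
F#3 -> C3
E3 -> Bb2
C#3 -> G2
D4 -> Ab3

C5 Eb4 Eb3 C3 Bb2 G2 Ab3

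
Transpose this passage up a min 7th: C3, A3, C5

C3 gives Bb3
A3 gives G4
C5 gives Bb5

Bb3 G4 Bb5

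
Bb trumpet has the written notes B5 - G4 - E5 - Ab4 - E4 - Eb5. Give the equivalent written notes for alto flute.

D6 Bb4 G5 Cb5 G4 Gb5

First find concert pitch: the Bb trumpet sounds a major second below written, so B5 G4 E5 Ab4 E4 Eb5 sounds A5 F4 D5 Gb4 D4 Db5.
Then write for alto flute: it sounds a perfect fourth below written, so the part must be a perfect fourth above concert.
A5 → D6
F4 → Bb4
D5 → G5
Gb4 → Cb5
D4 → G4
Db5 → Gb5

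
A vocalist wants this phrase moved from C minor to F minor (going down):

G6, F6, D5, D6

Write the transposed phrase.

C6 Bb5 G4 G5

From C down to F is a perfect fifth; apply that to each pitch.
G6 → C6
F6 → Bb5
D5 → G4
D6 → G5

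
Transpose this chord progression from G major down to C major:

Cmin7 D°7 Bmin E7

G major down to C major is a perfect fifth; each chord root moves by that interval while the quality stays the same.
Cmin7: root C down a perfect fifth → F, giving Fmin7.
D°7: root D down a perfect fifth → G, giving G°7.
Bmin: root B down a perfect fifth → E, giving Emin.
E7: root E down a perfect fifth → A, giving A7.

Fmin7 G°7 Emin A7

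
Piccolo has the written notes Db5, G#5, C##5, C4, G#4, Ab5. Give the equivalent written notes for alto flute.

Gb6 C#7 F##6 F5 C#6 Db7

First find concert pitch: the piccolo sounds a perfect octave above written, so Db5 G#5 C##5 C4 G#4 Ab5 sounds Db6 G#6 C##6 C5 G#5 Ab6.
Then write for alto flute: it sounds a perfect fourth below written, so the part must be a perfect fourth above concert.
Db6 → Gb6
G#6 → C#7
C##6 → F##6
C5 → F5
G#5 → C#6
Ab6 → Db7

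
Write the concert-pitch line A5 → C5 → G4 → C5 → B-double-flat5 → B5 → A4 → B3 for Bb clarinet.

B5 D5 A4 D5 Cb6 C#6 B4 C#4

Written C4 sounds as Bb3 on the Bb clarinet, so concert pitches are written a major second up.
A5 to B5
C5 to D5
G4 to A4
C5 to D5
Bbb5 to Cb6
B5 to C#6
A4 to B4
B3 to C#4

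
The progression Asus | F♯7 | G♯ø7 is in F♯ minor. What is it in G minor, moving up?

Bbsus G7 Aø7

F♯ minor up to G minor is a minor second; each chord root moves by that interval while the quality stays the same.
Asus: root A up a minor second → Bb, giving Bbsus.
F♯7: root F♯ up a minor second → G, giving G7.
G♯ø7: root G♯ up a minor second → A, giving Aø7.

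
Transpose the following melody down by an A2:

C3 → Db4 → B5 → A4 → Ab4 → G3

Bbb2 Cbb4 Ab5 Gb4 Gbb4 Fb3

An augmented second down from C3 gives Bbb2.
Db4: a second down reaches C, and 3 semitones makes it Cbb4.
B5: a second down reaches A, and 3 semitones makes it Ab5.
A4: a second down reaches G, and 3 semitones makes it Gb4.
An augmented second down from Ab4 gives Gbb4.
G3 down an augmented second is Fb3.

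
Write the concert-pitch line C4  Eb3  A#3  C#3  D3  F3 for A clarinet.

Written C4 sounds as A3 on the A clarinet, so concert pitches are written a minor third up.
C4 → Eb4
Eb3 → Gb3
A#3 → C#4
C#3 → E3
D3 → F3
F3 → Ab3

Eb4 Gb3 C#4 E3 F3 Ab3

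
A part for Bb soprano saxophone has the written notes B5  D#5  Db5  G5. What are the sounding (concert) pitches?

A5 C#5 Cb5 F5

The Bb soprano saxophone sounds a major second below written, so transpose each written note down a major second.
B5 -> A5
D#5 -> C#5
Db5 -> Cb5
G5 -> F5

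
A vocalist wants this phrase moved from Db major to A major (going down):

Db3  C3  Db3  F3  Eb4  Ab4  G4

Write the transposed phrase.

Db major to A major down is a diminished fourth, so every note moves down by that interval.
Db3 → A2
C3 → G#2
Db3 → A2
F3 → C#3
Eb4 → B3
Ab4 → E4
G4 → D#4

A2 G#2 A2 C#3 B3 E4 D#4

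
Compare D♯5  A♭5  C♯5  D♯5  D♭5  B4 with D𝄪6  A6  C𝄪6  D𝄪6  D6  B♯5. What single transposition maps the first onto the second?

up an augmented octave

From D#5 to D##6 is 8 letter names — an octave of some quality.
D#5 to D##6 is 13 semitones, which makes it an augmented octave; the second version is higher, so the direction is up.
Checking another pair — B4 → B#5 — gives the same interval.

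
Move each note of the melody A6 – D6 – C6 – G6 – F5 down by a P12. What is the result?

D5 G4 F4 C5 Bb3

A6 to D5
D6 to G4
C6 to F4
G6 to C5
F5 to Bb3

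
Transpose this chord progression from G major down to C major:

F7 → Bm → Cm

Bb7 Em Fm

G major down to C major is a perfect fifth; each chord root moves by that interval while the quality stays the same.
F7: root F down a perfect fifth → Bb, giving Bb7.
Bm: root B down a perfect fifth → E, giving Em.
Cm: root C down a perfect fifth → F, giving Fm.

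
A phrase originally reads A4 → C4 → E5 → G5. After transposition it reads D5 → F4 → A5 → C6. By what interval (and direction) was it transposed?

up a perfect fourth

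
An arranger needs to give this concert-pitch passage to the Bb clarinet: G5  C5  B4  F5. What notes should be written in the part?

The Bb clarinet sounds a major second below written, so the written part must be a major second above concert — transpose each note up.
G5 to A5
C5 to D5
B4 to C#5
F5 to G5

A5 D5 C#5 G5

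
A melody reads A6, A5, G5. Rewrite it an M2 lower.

G6 G5 F5

A6 gives G6
A5 gives G5
G5 gives F5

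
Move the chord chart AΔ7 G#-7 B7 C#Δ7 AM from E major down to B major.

E major down to B major is a perfect fourth; each chord root moves by that interval while the quality stays the same.
AΔ7: root A down a perfect fourth → E, giving EΔ7.
G#-7: root G# down a perfect fourth → D#, giving D#-7.
B7: root B down a perfect fourth → F#, giving F#7.
C#Δ7: root C# down a perfect fourth → G#, giving G#Δ7.
AM: root A down a perfect fourth → E, giving EM.

EΔ7 D#-7 F#7 G#Δ7 EM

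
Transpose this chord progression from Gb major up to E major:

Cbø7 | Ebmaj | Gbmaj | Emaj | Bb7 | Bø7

Gb major up to E major is an augmented sixth; each chord root moves by that interval while the quality stays the same.
Cbø7: root Cb up an augmented sixth → A, giving Aø7.
Ebmaj: root Eb up an augmented sixth → C#, giving C#maj.
Gbmaj: root Gb up an augmented sixth → E, giving Emaj.
Emaj: root E up an augmented sixth → C##, giving C##maj.
Bb7: root Bb up an augmented sixth → G#, giving G#7.
Bø7: root B up an augmented sixth → G##, giving G##ø7.

Aø7 C#maj Emaj C##maj G#7 G##ø7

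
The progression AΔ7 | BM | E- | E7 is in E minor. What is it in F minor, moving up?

BbΔ7 CM F- F7

E minor up to F minor is a minor second; each chord root moves by that interval while the quality stays the same.
AΔ7: root A up a minor second → Bb, giving BbΔ7.
BM: root B up a minor second → C, giving CM.
E-: root E up a minor second → F, giving F-.
E7: root E up a minor second → F, giving F7.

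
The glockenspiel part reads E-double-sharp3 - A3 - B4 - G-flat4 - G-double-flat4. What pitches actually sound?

E##5 A5 B6 Gb6 Gbb6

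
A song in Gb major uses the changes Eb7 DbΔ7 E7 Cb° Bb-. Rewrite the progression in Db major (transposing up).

Bb7 AbΔ7 B7 Gb° F-

Gb major up to Db major is a perfect fifth; each chord root moves by that interval while the quality stays the same.
Eb7: root Eb up a perfect fifth → Bb, giving Bb7.
DbΔ7: root Db up a perfect fifth → Ab, giving AbΔ7.
E7: root E up a perfect fifth → B, giving B7.
Cb°: root Cb up a perfect fifth → Gb, giving Gb°.
Bb-: root Bb up a perfect fifth → F, giving F-.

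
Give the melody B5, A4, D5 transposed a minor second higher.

C6 Bb4 Eb5

B5 becomes C6
A4 becomes Bb4
D5 becomes Eb5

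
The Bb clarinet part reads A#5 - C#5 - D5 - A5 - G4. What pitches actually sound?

G#5 B4 C5 G5 F4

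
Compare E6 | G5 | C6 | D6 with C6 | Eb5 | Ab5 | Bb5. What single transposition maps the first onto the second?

Take the first pair: E6 → C6. E to C spans 3 letter names, so the interval is some kind of third.
C6 to E6 is 4 semitones, which makes it a major third; the second version is lower, so the direction is down.
Checking another pair — D6 → Bb5 — gives the same interval.

down a major third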